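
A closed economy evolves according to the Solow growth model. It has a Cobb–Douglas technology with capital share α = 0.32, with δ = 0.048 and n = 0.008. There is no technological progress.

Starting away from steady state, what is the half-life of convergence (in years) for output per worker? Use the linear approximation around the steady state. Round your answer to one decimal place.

Near the steady state the convergence rate is λ = (1 − α)(n + δ).
λ = (1 − 0.32) × 0.056 = 0.68 × 0.056 = 0.03808
Half-life = ln 2 / λ = 0.6931 / 0.03808 ≈ 18.20 years

about 18.2 years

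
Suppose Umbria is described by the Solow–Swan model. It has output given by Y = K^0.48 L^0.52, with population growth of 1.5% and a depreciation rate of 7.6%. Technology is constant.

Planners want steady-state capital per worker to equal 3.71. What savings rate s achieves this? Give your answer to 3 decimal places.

s ≈ 0.180

At the steady state, Δk = 0, so s·k^α = (n + δ)·k.
So s / (n + δ) = (k*)^(1−α) = 3.71^0.52 = 1.9773.
Therefore s = 1.9773 × (n + δ) = 1.9773 × 0.091 = 0.1799.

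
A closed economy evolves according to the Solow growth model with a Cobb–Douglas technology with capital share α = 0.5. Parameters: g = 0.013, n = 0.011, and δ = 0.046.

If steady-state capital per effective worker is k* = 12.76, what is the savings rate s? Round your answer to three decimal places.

In steady state, investment equals break-even investment: s·k^α = (n + g + δ)·k.
So s / (n + g + δ) = (k*)^(1−α) = 12.76^0.5 = 3.5721.
Therefore s = 3.5721 × (n + g + δ) = 3.5721 × 0.070 = 0.2500.

s ≈ 0.250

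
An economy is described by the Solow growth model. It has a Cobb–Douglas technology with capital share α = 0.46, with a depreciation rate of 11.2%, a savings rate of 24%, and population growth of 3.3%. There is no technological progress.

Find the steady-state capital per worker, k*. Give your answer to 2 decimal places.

k* ≈ 2.54

In steady state, investment equals break-even investment: s·k^α = (n + δ)·k.
Dividing both sides by k: k^(1−α) = s / (n + δ).
k^0.54 = 0.24 / (0.033 + 0.112) = 0.24 / 0.145 = 1.6552
k* = 1.6552^(1/0.54) ≈ 2.5426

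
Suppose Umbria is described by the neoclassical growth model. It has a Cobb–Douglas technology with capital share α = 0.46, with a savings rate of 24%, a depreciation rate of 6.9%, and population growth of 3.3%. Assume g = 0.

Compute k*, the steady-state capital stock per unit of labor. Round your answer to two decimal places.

k* ≈ 4.88

In steady state, investment equals break-even investment: s·k^α = (n + δ)·k.
Rearranging, k^(1−α) = s / (n + δ).
k^0.54 = 0.24 / (0.033 + 0.069) = 0.24 / 0.102 = 2.3529
k* = 2.3529^(1/0.54) ≈ 4.8770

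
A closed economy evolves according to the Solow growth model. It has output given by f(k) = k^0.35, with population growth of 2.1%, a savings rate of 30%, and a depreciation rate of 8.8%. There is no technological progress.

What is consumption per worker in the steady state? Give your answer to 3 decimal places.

At the steady state, Δk = 0, so s·k^α = (n + δ)·k.
Dividing both sides by k: k^(1−α) = s / (n + δ).
k^0.65 = 0.30 / (0.021 + 0.088) = 0.30 / 0.109 = 2.7523
k* = 2.7523^(1/0.65) ≈ 4.7474
y* = (k*)^α = 4.7474^0.35 ≈ 1.7249
c* = (1 − s)·y* = (1 − 0.30) × 1.7249 ≈ 1.2074

c* = 1.207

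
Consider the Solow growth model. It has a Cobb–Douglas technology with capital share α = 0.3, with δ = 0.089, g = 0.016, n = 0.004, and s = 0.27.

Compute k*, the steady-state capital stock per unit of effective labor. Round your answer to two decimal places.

k* ≈ 3.65

At the steady state, Δk = 0, so s·k^α = (n + g + δ)·k.
Rearranging, k^(1−α) = s / (n + g + δ).
k^0.7 = 0.27 / (0.004 + 0.016 + 0.089) = 0.27 / 0.109 = 2.4771
k* = 2.4771^(1/0.7) ≈ 3.6541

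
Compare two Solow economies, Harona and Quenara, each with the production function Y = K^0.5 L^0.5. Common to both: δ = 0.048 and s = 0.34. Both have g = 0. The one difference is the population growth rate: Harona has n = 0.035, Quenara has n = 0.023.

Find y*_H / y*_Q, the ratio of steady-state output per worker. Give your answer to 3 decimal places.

y*_H / y*_Q ≈ 0.855

Steady-state y* = [s/(n + δ)]^(α/(1−α)), so the ratio is [ (s_H/(n + δ)_H) / (s_Q/(n + δ)_Q) ]^1.
s_H/(n + δ)_H = 0.34/0.083 = 4.0964; s_Q/(n + δ)_Q = 0.34/0.071 = 4.7887.
Ratio = (4.0964/4.7887)^1 = 0.8554^1 ≈ 0.8554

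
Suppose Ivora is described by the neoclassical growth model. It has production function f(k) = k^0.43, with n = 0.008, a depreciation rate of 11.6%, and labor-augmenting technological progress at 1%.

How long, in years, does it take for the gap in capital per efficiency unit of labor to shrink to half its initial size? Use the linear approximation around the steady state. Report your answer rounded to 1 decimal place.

Near the steady state the convergence rate is λ = (1 − α)(n + g + δ).
λ = (1 − 0.43) × 0.134 = 0.57 × 0.134 = 0.07638
Half-life = ln 2 / λ = 0.6931 / 0.07638 ≈ 9.07 years

half-life ≈ 9.1 years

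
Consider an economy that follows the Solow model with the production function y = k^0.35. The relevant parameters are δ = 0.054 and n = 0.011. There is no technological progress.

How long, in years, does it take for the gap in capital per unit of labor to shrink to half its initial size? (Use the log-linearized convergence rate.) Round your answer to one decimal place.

about 16.4 years

Near the steady state the convergence rate is λ = (1 − α)(n + δ).
λ = (1 − 0.35) × 0.065 = 0.65 × 0.065 = 0.04225
Half-life = ln 2 / λ = 0.6931 / 0.04225 ≈ 16.40 years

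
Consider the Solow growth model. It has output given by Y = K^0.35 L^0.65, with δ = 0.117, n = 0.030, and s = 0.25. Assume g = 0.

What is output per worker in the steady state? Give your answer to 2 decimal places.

y* = 1.33

In steady state, investment equals break-even investment: s·k^α = (n + δ)·k.
Dividing both sides by k: k^(1−α) = s / (n + δ).
k^0.65 = 0.25 / (0.030 + 0.117) = 0.25 / 0.147 = 1.7007
k* = 1.7007^(1/0.65) ≈ 2.2637
y* = (k*)^α = 2.2637^0.35 ≈ 1.3310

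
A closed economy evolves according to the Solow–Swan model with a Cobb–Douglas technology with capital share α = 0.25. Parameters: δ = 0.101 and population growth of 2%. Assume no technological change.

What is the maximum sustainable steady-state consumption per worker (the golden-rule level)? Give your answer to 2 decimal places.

At the golden rule, f'(k) = n + δ, so α·k^(α−1) = n + δ and k_gold = (α/(n + δ))^(1/(1−α)).
k_gold = (0.25/0.121)^(1/0.75) = 2.0661^1.3333 ≈ 2.6314
c_gold = f(k_gold) − (n + δ)·k_gold = 1.2736 − 0.121×2.6314 ≈ 0.9552

c_gold ≈ 0.96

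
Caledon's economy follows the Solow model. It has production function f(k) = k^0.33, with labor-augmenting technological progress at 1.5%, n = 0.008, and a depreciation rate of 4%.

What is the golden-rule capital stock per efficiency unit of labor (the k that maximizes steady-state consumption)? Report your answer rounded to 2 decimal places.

k_gold ≈ 11.84

The golden rule sets f'(k) = n + g + δ, i.e. α·k^(α−1) = n + g + δ.
So k^(1−α) = α / (n + g + δ) = 0.33 / 0.063 = 5.2381.
k_gold = 5.2381^(1/0.67) ≈ 11.8411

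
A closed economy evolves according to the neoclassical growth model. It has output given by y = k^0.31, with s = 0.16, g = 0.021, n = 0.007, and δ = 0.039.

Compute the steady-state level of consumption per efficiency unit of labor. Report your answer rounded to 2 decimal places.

At the steady state, Δk = 0, so s·k^α = (n + g + δ)·k.
Rearranging, k^(1−α) = s / (n + g + δ).
k^0.69 = 0.16 / (0.007 + 0.021 + 0.039) = 0.16 / 0.067 = 2.3881
k* = 2.3881^(1/0.69) ≈ 3.5310
y* = (k*)^α = 3.5310^0.31 ≈ 1.4786
c* = (1 − s)·y* = (1 − 0.16) × 1.4786 ≈ 1.2420

c* ≈ 1.24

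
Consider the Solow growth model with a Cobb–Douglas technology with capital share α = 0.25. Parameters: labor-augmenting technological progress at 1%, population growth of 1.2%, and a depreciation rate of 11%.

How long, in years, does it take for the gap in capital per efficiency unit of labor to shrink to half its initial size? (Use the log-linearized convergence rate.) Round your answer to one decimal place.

t_½ ≈ 7.0 years

Near the steady state the convergence rate is λ = (1 − α)(n + g + δ).
λ = (1 − 0.25) × 0.132 = 0.75 × 0.132 = 0.0990
Half-life = ln 2 / λ = 0.6931 / 0.0990 ≈ 7.00 years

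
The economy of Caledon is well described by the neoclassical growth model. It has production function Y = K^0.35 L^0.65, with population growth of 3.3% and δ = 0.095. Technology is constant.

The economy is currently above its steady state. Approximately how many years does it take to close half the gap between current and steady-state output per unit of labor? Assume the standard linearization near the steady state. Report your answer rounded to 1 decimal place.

Near the steady state the convergence rate is λ = (1 − α)(n + δ).
λ = (1 − 0.35) × 0.128 = 0.65 × 0.128 = 0.0832
Half-life = ln 2 / λ = 0.6931 / 0.0832 ≈ 8.33 years

about 8.3 years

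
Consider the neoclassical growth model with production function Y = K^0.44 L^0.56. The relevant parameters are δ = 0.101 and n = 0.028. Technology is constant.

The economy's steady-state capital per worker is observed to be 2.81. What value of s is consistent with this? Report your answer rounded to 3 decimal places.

s ≈ 0.230

At the steady state, Δk = 0, so s·k^α = (n + δ)·k.
So s / (n + δ) = (k*)^(1−α) = 2.81^0.56 = 1.7835.
Therefore s = 1.7835 × (n + δ) = 1.7835 × 0.129 = 0.2301.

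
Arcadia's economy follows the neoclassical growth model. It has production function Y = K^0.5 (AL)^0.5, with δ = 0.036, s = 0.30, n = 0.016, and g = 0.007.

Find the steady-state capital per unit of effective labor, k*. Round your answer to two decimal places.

k* = 25.85

Steady state requires s·f(k) = (n + g + δ)·k, i.e. s·k^α = (n + g + δ)·k.
Dividing both sides by k: k^(1−α) = s / (n + g + δ).
k^0.5 = 0.30 / (0.016 + 0.007 + 0.036) = 0.30 / 0.059 = 5.0847
k* = 5.0847^(1/0.5) ≈ 25.8542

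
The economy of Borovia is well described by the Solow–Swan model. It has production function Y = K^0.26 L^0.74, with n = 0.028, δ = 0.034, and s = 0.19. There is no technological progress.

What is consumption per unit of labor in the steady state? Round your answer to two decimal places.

c* = 1.20

In steady state, investment equals break-even investment: s·k^α = (n + δ)·k.
Rearranging, k^(1−α) = s / (n + δ).
k^0.74 = 0.19 / (0.028 + 0.034) = 0.19 / 0.062 = 3.0645
k* = 3.0645^(1/0.74) ≈ 4.5420
y* = (k*)^α = 4.5420^0.26 ≈ 1.4821
c* = (1 − s)·y* = (1 − 0.19) × 1.4821 ≈ 1.2005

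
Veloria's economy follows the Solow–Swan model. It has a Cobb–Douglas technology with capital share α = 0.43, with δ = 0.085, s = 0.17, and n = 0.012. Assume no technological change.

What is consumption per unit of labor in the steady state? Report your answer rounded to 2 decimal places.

At the steady state, Δk = 0, so s·k^α = (n + δ)·k.
Dividing both sides by k: k^(1−α) = s / (n + δ).
k^0.57 = 0.17 / (0.012 + 0.085) = 0.17 / 0.097 = 1.7526
k* = 1.7526^(1/0.57) ≈ 2.6762
y* = (k*)^α = 2.6762^0.43 ≈ 1.5270
c* = (1 − s)·y* = (1 − 0.17) × 1.5270 ≈ 1.2674

c* = 1.27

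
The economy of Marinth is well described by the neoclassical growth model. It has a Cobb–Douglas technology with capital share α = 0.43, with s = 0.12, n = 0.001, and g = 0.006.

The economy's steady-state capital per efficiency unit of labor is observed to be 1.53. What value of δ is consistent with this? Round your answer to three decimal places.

δ ≈ 0.087

Steady state requires s·f(k) = (n + g + δ)·k, i.e. s·k^α = (n + g + δ)·k.
So s / (n + g + δ) = (k*)^(1−α) = 1.53^0.57 = 1.2743.
Therefore n + g + δ = s / 1.2743 = 0.12 / 1.2743 = 0.0942, so δ = 0.0942 − 0.007 = 0.0872.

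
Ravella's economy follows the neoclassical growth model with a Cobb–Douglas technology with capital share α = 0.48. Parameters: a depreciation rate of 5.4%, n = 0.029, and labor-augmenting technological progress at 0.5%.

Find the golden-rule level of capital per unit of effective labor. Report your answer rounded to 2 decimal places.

The golden rule sets f'(k) = n + g + δ, i.e. α·k^(α−1) = n + g + δ.
So k^(1−α) = α / (n + g + δ) = 0.48 / 0.088 = 5.4545.
k_gold = 5.4545^(1/0.52) ≈ 26.1118

k_gold ≈ 26.11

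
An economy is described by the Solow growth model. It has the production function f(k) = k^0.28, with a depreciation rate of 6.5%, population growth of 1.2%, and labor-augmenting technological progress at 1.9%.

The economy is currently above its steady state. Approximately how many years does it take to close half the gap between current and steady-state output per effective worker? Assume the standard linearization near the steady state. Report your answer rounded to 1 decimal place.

about 10.0 years

Near the steady state the convergence rate is λ = (1 − α)(n + g + δ).
λ = (1 − 0.28) × 0.096 = 0.72 × 0.096 = 0.06912
Half-life = ln 2 / λ = 0.6931 / 0.06912 ≈ 10.03 years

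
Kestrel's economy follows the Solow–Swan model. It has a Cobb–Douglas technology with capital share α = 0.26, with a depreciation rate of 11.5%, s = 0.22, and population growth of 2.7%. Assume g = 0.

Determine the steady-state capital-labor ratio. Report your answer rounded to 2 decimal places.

Steady state requires s·f(k) = (n + δ)·k, i.e. s·k^α = (n + δ)·k.
Dividing both sides by k: k^(1−α) = s / (n + δ).
k^0.74 = 0.22 / (0.027 + 0.115) = 0.22 / 0.142 = 1.5493
k* = 1.5493^(1/0.74) ≈ 1.8069

k* ≈ 1.81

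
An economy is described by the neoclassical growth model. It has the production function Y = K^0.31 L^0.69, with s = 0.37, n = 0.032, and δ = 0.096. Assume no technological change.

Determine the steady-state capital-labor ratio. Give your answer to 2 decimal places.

k* = 4.66

Steady state requires s·f(k) = (n + δ)·k, i.e. s·k^α = (n + δ)·k.
Dividing both sides by k: k^(1−α) = s / (n + δ).
k^0.69 = 0.37 / (0.032 + 0.096) = 0.37 / 0.128 = 2.8906
k* = 2.8906^(1/0.69) ≈ 4.6569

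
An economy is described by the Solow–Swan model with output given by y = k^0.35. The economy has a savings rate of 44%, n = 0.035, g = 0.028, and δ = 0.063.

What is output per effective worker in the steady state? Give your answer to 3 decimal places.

At the steady state, Δk = 0, so s·k^α = (n + g + δ)·k.
Rearranging, k^(1−α) = s / (n + g + δ).
k^0.65 = 0.44 / (0.035 + 0.028 + 0.063) = 0.44 / 0.126 = 3.4921
k* = 3.4921^(1/0.65) ≈ 6.8473
y* = (k*)^α = 6.8473^0.35 ≈ 1.9608

y* = 1.961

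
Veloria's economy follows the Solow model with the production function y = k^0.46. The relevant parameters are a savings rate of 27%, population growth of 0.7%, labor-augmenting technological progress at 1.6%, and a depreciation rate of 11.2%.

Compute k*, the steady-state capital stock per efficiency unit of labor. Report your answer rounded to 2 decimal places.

At the steady state, Δk = 0, so s·k^α = (n + g + δ)·k.
Dividing both sides by k: k^(1−α) = s / (n + g + δ).
k^0.54 = 0.27 / (0.007 + 0.016 + 0.112) = 0.27 / 0.135 = 2.0000
k* = 2.0000^(1/0.54) ≈ 3.6096

k* ≈ 3.61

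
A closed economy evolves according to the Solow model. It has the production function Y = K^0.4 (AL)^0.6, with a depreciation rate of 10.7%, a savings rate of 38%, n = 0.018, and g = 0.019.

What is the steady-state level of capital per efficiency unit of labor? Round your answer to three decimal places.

k* = 5.039

Steady state requires s·f(k) = (n + g + δ)·k, i.e. s·k^α = (n + g + δ)·k.
Dividing both sides by k: k^(1−α) = s / (n + g + δ).
k^0.6 = 0.38 / (0.018 + 0.019 + 0.107) = 0.38 / 0.144 = 2.6389
k* = 2.6389^(1/0.6) ≈ 5.0393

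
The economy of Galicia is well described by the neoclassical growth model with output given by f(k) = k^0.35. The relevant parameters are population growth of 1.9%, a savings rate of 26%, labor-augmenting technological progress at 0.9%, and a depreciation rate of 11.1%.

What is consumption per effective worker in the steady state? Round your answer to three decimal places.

c* ≈ 1.037

At the steady state, Δk = 0, so s·k^α = (n + g + δ)·k.
Rearranging, k^(1−α) = s / (n + g + δ).
k^0.65 = 0.26 / (0.019 + 0.009 + 0.111) = 0.26 / 0.139 = 1.8705
k* = 1.8705^(1/0.65) ≈ 2.6206
y* = (k*)^α = 2.6206^0.35 ≈ 1.4010
c* = (1 − s)·y* = (1 − 0.26) × 1.4010 ≈ 1.0367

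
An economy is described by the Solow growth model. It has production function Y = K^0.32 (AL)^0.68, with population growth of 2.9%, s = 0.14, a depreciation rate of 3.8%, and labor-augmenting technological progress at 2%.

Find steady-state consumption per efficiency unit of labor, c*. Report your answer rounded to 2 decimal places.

At the steady state, Δk = 0, so s·k^α = (n + g + δ)·k.
Dividing both sides by k: k^(1−α) = s / (n + g + δ).
k^0.68 = 0.14 / (0.029 + 0.020 + 0.038) = 0.14 / 0.087 = 1.6092
k* = 1.6092^(1/0.68) ≈ 2.0130
y* = (k*)^α = 2.0130^0.32 ≈ 1.2509
c* = (1 − s)·y* = (1 − 0.14) × 1.2509 ≈ 1.0758

c* = 1.08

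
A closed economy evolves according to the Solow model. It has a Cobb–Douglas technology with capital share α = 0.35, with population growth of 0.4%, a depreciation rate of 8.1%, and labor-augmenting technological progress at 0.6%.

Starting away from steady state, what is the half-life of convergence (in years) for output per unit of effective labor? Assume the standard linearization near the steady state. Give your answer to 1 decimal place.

Near the steady state the convergence rate is λ = (1 − α)(n + g + δ).
λ = (1 − 0.35) × 0.091 = 0.65 × 0.091 = 0.05915
Half-life = ln 2 / λ = 0.6931 / 0.05915 ≈ 11.72 years

t_½ ≈ 11.7 years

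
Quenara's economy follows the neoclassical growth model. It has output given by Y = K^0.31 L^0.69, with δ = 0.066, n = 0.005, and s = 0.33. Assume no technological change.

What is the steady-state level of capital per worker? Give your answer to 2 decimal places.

Steady state requires s·f(k) = (n + δ)·k, i.e. s·k^α = (n + δ)·k.
Rearranging, k^(1−α) = s / (n + δ).
k^0.69 = 0.33 / (0.005 + 0.066) = 0.33 / 0.071 = 4.6479
k* = 4.6479^(1/0.69) ≈ 9.2691

k* ≈ 9.27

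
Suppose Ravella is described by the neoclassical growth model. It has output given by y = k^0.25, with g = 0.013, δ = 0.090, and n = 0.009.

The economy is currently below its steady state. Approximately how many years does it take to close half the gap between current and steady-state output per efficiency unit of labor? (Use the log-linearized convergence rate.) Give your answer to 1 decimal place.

about 8.3 years

Near the steady state the convergence rate is λ = (1 − α)(n + g + δ).
λ = (1 − 0.25) × 0.112 = 0.75 × 0.112 = 0.0840
Half-life = ln 2 / λ = 0.6931 / 0.0840 ≈ 8.25 years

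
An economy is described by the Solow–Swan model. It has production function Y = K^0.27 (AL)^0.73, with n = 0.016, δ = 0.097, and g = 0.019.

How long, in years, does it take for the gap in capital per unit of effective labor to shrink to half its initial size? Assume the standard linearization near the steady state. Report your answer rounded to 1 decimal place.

Near the steady state the convergence rate is λ = (1 − α)(n + g + δ).
λ = (1 − 0.27) × 0.132 = 0.73 × 0.132 = 0.09636
Half-life = ln 2 / λ = 0.6931 / 0.09636 ≈ 7.19 years

t_½ ≈ 7.2 years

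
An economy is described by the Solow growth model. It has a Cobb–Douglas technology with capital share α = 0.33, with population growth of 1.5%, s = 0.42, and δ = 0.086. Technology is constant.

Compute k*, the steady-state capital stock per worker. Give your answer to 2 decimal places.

Steady state requires s·f(k) = (n + δ)·k, i.e. s·k^α = (n + δ)·k.
Rearranging, k^(1−α) = s / (n + δ).
k^0.67 = 0.42 / (0.015 + 0.086) = 0.42 / 0.101 = 4.1584
k* = 4.1584^(1/0.67) ≈ 8.3902

k* ≈ 8.39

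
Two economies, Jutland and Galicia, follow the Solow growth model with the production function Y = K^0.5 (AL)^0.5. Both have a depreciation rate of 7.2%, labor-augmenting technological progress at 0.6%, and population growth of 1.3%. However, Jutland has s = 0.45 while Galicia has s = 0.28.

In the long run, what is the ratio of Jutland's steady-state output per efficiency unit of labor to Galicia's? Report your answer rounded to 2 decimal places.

y*_J / y*_G ≈ 1.61

Steady-state y* = [s/(n + g + δ)]^(α/(1−α)), so the ratio is [ (s_J/(n + g + δ)_J) / (s_G/(n + g + δ)_G) ]^1.
s_J/(n + g + δ)_J = 0.45/0.091 = 4.9451; s_G/(n + g + δ)_G = 0.28/0.091 = 3.0769.
Ratio = (4.9451/3.0769)^1 = 1.6072^1 ≈ 1.6072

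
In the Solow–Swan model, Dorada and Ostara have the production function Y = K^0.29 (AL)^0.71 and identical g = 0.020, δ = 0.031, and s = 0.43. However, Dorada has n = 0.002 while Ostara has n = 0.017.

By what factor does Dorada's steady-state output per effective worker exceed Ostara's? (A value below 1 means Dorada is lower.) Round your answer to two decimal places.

Steady-state y* = [s/(n + g + δ)]^(α/(1−α)), so the ratio is [ (s_D/(n + g + δ)_D) / (s_O/(n + g + δ)_O) ]^0.4085.
s_D/(n + g + δ)_D = 0.43/0.053 = 8.1132; s_O/(n + g + δ)_O = 0.43/0.068 = 6.3235.
Ratio = (8.1132/6.3235)^0.4085 = 1.2830^0.4085 ≈ 1.1072

ratio ≈ 1.11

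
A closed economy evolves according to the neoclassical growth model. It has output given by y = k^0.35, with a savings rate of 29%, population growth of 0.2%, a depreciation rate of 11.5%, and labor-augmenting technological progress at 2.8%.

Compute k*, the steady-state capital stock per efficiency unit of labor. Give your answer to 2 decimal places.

k* ≈ 2.90

In steady state, investment equals break-even investment: s·k^α = (n + g + δ)·k.
Dividing both sides by k: k^(1−α) = s / (n + g + δ).
k^0.65 = 0.29 / (0.002 + 0.028 + 0.115) = 0.29 / 0.145 = 2.0000
k* = 2.0000^(1/0.65) ≈ 2.9048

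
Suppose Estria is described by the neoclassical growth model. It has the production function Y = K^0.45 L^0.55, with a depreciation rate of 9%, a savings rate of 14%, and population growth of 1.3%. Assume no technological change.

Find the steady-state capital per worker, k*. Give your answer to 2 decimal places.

k* ≈ 1.75

At the steady state, Δk = 0, so s·k^α = (n + δ)·k.
Rearranging, k^(1−α) = s / (n + δ).
k^0.55 = 0.14 / (0.013 + 0.090) = 0.14 / 0.103 = 1.3592
k* = 1.3592^(1/0.55) ≈ 1.7472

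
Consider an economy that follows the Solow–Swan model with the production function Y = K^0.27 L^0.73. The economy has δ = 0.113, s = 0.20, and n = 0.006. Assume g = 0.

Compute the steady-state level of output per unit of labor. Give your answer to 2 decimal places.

y* ≈ 1.21

At the steady state, Δk = 0, so s·k^α = (n + δ)·k.
Rearranging, k^(1−α) = s / (n + δ).
k^0.73 = 0.20 / (0.006 + 0.113) = 0.20 / 0.119 = 1.6807
k* = 1.6807^(1/0.73) ≈ 2.0365
y* = (k*)^α = 2.0365^0.27 ≈ 1.2117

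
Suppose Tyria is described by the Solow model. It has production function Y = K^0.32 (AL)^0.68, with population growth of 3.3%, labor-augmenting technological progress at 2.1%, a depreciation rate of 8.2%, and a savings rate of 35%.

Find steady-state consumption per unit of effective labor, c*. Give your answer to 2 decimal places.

At the steady state, Δk = 0, so s·k^α = (n + g + δ)·k.
Dividing both sides by k: k^(1−α) = s / (n + g + δ).
k^0.68 = 0.35 / (0.033 + 0.021 + 0.082) = 0.35 / 0.136 = 2.5735
k* = 2.5735^(1/0.68) ≈ 4.0152
y* = (k*)^α = 4.0152^0.32 ≈ 1.5602
c* = (1 − s)·y* = (1 − 0.35) × 1.5602 ≈ 1.0141

c* ≈ 1.01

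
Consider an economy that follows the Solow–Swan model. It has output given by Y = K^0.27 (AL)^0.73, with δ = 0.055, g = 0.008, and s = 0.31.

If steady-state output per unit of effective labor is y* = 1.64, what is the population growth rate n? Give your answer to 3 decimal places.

n ≈ 0.018

Steady state requires s·f(k) = (n + g + δ)·k, i.e. s·k^α = (n + g + δ)·k.
Since y* = [s/(n + g + δ)]^(α/(1−α)), we have s/(n + g + δ) = (y*)^((1−α)/α) = 1.64^2.7037 = 3.8095.
Therefore n + g + δ = s / 3.8095 = 0.31 / 3.8095 = 0.0814, so n = 0.0814 − 0.063 = 0.0184.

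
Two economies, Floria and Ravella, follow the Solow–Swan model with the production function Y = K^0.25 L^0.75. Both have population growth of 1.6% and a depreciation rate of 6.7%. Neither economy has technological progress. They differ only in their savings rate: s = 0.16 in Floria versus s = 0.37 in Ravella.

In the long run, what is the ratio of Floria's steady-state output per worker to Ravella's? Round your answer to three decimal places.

ratio ≈ 0.756

Steady-state y* = [s/(n + δ)]^(α/(1−α)), so the ratio is [ (s_F/(n + δ)_F) / (s_R/(n + δ)_R) ]^0.3333.
s_F/(n + δ)_F = 0.16/0.083 = 1.9277; s_R/(n + δ)_R = 0.37/0.083 = 4.4578.
Ratio = (1.9277/4.4578)^0.3333 = 0.4324^0.3333 ≈ 0.7562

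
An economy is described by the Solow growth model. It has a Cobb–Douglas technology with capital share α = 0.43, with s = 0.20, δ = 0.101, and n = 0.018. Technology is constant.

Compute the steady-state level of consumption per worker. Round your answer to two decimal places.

At the steady state, Δk = 0, so s·k^α = (n + δ)·k.
Rearranging, k^(1−α) = s / (n + δ).
k^0.57 = 0.20 / (0.018 + 0.101) = 0.20 / 0.119 = 1.6807
k* = 1.6807^(1/0.57) ≈ 2.4865
y* = (k*)^α = 2.4865^0.43 ≈ 1.4795
c* = (1 − s)·y* = (1 − 0.20) × 1.4795 ≈ 1.1836

c* ≈ 1.18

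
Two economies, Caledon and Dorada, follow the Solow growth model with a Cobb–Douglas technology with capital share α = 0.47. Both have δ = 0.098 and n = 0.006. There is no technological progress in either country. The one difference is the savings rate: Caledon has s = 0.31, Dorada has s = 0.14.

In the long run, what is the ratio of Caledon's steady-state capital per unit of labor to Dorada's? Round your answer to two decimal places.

Steady-state k* = [s/(n + δ)]^(1/(1−α)), so the ratio is [ (s_C/(n + δ)_C) / (s_D/(n + δ)_D) ]^1.8868.
s_C/(n + δ)_C = 0.31/0.104 = 2.9808; s_D/(n + δ)_D = 0.14/0.104 = 1.3462.
Ratio = (2.9808/1.3462)^1.8868 = 2.2142^1.8868 ≈ 4.4808

ratio ≈ 4.48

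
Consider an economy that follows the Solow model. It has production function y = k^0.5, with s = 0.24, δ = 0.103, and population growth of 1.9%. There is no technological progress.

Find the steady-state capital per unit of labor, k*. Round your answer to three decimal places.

k* ≈ 3.870

At the steady state, Δk = 0, so s·k^α = (n + δ)·k.
Rearranging, k^(1−α) = s / (n + δ).
k^0.5 = 0.24 / (0.019 + 0.103) = 0.24 / 0.122 = 1.9672
k* = 1.9672^(1/0.5) ≈ 3.8699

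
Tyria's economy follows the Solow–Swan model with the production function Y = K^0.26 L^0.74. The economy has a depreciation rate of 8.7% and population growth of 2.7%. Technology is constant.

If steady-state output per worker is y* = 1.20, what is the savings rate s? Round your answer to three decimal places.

s ≈ 0.192

Steady state requires s·f(k) = (n + δ)·k, i.e. s·k^α = (n + δ)·k.
Since y* = [s/(n + δ)]^(α/(1−α)), we have s/(n + δ) = (y*)^((1−α)/α) = 1.20^2.8462 = 1.6802.
Therefore s = 1.6802 × (n + δ) = 1.6802 × 0.114 = 0.1915.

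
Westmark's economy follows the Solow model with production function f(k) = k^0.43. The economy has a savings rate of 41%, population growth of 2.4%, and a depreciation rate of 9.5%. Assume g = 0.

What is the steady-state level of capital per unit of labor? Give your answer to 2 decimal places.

In steady state, investment equals break-even investment: s·k^α = (n + δ)·k.
Dividing both sides by k: k^(1−α) = s / (n + δ).
k^0.57 = 0.41 / (0.024 + 0.095) = 0.41 / 0.119 = 3.4454
k* = 3.4454^(1/0.57) ≈ 8.7604

k* = 8.76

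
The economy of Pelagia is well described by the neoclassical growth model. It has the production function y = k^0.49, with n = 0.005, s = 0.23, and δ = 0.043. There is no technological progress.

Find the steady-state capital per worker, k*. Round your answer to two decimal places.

k* ≈ 21.59

Steady state requires s·f(k) = (n + δ)·k, i.e. s·k^α = (n + δ)·k.
Rearranging, k^(1−α) = s / (n + δ).
k^0.51 = 0.23 / (0.005 + 0.043) = 0.23 / 0.048 = 4.7917
k* = 4.7917^(1/0.51) ≈ 21.5920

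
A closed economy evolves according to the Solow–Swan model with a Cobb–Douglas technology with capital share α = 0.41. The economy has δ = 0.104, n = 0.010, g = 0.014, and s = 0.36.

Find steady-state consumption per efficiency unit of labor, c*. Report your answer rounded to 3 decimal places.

At the steady state, Δk = 0, so s·k^α = (n + g + δ)·k.
Rearranging, k^(1−α) = s / (n + g + δ).
k^0.59 = 0.36 / (0.010 + 0.014 + 0.104) = 0.36 / 0.128 = 2.8125
k* = 2.8125^(1/0.59) ≈ 5.7700
y* = (k*)^α = 5.7700^0.41 ≈ 2.0515
c* = (1 − s)·y* = (1 − 0.36) × 2.0515 ≈ 1.3130

c* ≈ 1.313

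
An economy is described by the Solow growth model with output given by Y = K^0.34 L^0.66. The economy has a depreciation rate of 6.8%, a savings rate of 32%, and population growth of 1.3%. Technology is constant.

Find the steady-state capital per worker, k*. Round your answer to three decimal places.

k* ≈ 8.017

At the steady state, Δk = 0, so s·k^α = (n + δ)·k.
Dividing both sides by k: k^(1−α) = s / (n + δ).
k^0.66 = 0.32 / (0.013 + 0.068) = 0.32 / 0.081 = 3.9506
k* = 3.9506^(1/0.66) ≈ 8.0174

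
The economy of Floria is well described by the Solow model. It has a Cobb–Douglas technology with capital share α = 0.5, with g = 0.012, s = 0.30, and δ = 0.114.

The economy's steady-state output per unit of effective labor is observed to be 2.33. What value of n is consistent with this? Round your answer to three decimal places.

At the steady state, Δk = 0, so s·k^α = (n + g + δ)·k.
Since y* = [s/(n + g + δ)]^(α/(1−α)), we have s/(n + g + δ) = (y*)^((1−α)/α) = 2.33^1 = 2.3300.
Therefore n + g + δ = s / 2.3300 = 0.30 / 2.3300 = 0.1288, so n = 0.1288 − 0.126 = 0.0028.

n ≈ 0.003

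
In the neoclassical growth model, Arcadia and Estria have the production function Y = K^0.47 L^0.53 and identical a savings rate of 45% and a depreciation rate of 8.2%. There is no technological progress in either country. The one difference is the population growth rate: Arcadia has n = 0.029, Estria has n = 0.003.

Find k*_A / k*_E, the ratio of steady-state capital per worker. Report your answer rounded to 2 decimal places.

ratio ≈ 0.60

Steady-state k* = [s/(n + δ)]^(1/(1−α)), so the ratio is [ (s_A/(n + δ)_A) / (s_E/(n + δ)_E) ]^1.8868.
s_A/(n + δ)_A = 0.45/0.111 = 4.0541; s_E/(n + δ)_E = 0.45/0.085 = 5.2941.
Ratio = (4.0541/5.2941)^1.8868 = 0.7658^1.8868 ≈ 0.6044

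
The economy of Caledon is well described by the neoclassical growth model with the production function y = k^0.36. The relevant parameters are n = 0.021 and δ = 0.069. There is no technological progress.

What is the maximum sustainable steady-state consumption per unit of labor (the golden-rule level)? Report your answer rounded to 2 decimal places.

c_gold ≈ 1.40

At the golden rule, f'(k) = n + δ, so α·k^(α−1) = n + δ and k_gold = (α/(n + δ))^(1/(1−α)).
k_gold = (0.36/0.090)^(1/0.64) = 4.0000^1.5625 ≈ 8.7241
c_gold = f(k_gold) − (n + δ)·k_gold = 2.1810 − 0.090×8.7241 ≈ 1.3958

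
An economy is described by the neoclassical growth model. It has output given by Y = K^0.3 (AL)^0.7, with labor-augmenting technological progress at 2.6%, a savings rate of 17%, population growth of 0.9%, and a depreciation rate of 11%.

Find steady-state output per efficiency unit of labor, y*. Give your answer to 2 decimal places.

In steady state, investment equals break-even investment: s·k^α = (n + g + δ)·k.
Dividing both sides by k: k^(1−α) = s / (n + g + δ).
k^0.7 = 0.17 / (0.009 + 0.026 + 0.110) = 0.17 / 0.145 = 1.1724
k* = 1.1724^(1/0.7) ≈ 1.2551
y* = (k*)^α = 1.2551^0.3 ≈ 1.0705

y* = 1.07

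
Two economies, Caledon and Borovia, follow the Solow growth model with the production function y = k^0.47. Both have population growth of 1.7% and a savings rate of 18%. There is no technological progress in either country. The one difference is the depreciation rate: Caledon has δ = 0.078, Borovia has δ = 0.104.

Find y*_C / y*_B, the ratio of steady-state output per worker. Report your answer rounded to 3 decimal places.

y*_C / y*_B ≈ 1.239

Steady-state y* = [s/(n + δ)]^(α/(1−α)), so the ratio is [ (s_C/(n + δ)_C) / (s_B/(n + δ)_B) ]^0.8868.
s_C/(n + δ)_C = 0.18/0.095 = 1.8947; s_B/(n + δ)_B = 0.18/0.121 = 1.4876.
Ratio = (1.8947/1.4876)^0.8868 = 1.2737^0.8868 ≈ 1.2393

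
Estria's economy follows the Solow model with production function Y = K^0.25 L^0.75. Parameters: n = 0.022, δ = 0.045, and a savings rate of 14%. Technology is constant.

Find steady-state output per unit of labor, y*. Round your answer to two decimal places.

At the steady state, Δk = 0, so s·k^α = (n + δ)·k.
Dividing both sides by k: k^(1−α) = s / (n + δ).
k^0.75 = 0.14 / (0.022 + 0.045) = 0.14 / 0.067 = 2.0896
k* = 2.0896^(1/0.75) ≈ 2.6715
y* = (k*)^α = 2.6715^0.25 ≈ 1.2785

y* = 1.28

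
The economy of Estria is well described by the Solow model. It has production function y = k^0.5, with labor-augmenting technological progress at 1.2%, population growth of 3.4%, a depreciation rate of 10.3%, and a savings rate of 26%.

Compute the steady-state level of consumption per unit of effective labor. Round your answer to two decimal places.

Steady state requires s·f(k) = (n + g + δ)·k, i.e. s·k^α = (n + g + δ)·k.
Dividing both sides by k: k^(1−α) = s / (n + g + δ).
k^0.5 = 0.26 / (0.034 + 0.012 + 0.103) = 0.26 / 0.149 = 1.7450
k* = 1.7450^(1/0.5) ≈ 3.0450
y* = (k*)^α = 3.0450^0.5 ≈ 1.7450
c* = (1 − s)·y* = (1 − 0.26) × 1.7450 ≈ 1.2913

c* ≈ 1.29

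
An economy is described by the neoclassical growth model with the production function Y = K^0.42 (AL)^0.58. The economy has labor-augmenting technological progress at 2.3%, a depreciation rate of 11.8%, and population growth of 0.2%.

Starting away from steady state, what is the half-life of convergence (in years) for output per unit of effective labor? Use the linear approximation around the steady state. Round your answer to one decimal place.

Near the steady state the convergence rate is λ = (1 − α)(n + g + δ).
λ = (1 − 0.42) × 0.143 = 0.58 × 0.143 = 0.08294
Half-life = ln 2 / λ = 0.6931 / 0.08294 ≈ 8.36 years

t_½ ≈ 8.4 years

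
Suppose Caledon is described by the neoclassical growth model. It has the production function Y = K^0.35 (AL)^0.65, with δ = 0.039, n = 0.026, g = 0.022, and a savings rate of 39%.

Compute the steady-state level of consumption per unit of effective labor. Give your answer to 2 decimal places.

Steady state requires s·f(k) = (n + g + δ)·k, i.e. s·k^α = (n + g + δ)·k.
Dividing both sides by k: k^(1−α) = s / (n + g + δ).
k^0.65 = 0.39 / (0.026 + 0.022 + 0.039) = 0.39 / 0.087 = 4.4828
k* = 4.4828^(1/0.65) ≈ 10.0550
y* = (k*)^α = 10.0550^0.35 ≈ 2.2430
c* = (1 − s)·y* = (1 − 0.39) × 2.2430 ≈ 1.3682

c* ≈ 1.37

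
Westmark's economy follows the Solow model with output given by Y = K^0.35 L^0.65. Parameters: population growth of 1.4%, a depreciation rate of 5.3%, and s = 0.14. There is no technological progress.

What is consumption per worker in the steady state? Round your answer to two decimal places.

Steady state requires s·f(k) = (n + δ)·k, i.e. s·k^α = (n + δ)·k.
Dividing both sides by k: k^(1−α) = s / (n + δ).
k^0.65 = 0.14 / (0.014 + 0.053) = 0.14 / 0.067 = 2.0896
k* = 2.0896^(1/0.65) ≈ 3.1075
y* = (k*)^α = 3.1075^0.35 ≈ 1.4871
c* = (1 − s)·y* = (1 − 0.14) × 1.4871 ≈ 1.2789

c* = 1.28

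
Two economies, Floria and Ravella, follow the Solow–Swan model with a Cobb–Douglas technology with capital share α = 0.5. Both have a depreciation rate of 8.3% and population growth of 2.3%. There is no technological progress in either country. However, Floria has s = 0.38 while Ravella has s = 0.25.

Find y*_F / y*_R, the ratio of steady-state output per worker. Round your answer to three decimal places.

Steady-state y* = [s/(n + δ)]^(α/(1−α)), so the ratio is [ (s_F/(n + δ)_F) / (s_R/(n + δ)_R) ]^1.
s_F/(n + δ)_F = 0.38/0.106 = 3.5849; s_R/(n + δ)_R = 0.25/0.106 = 2.3585.
Ratio = (3.5849/2.3585)^1 = 1.5200^1 ≈ 1.5200

ratio ≈ 1.520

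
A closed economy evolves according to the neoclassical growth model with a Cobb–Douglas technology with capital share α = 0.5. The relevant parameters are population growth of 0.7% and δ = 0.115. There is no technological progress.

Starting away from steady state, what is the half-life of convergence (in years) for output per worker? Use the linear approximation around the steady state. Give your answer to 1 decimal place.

Near the steady state the convergence rate is λ = (1 − α)(n + δ).
λ = (1 − 0.5) × 0.122 = 0.5 × 0.122 = 0.0610
Half-life = ln 2 / λ = 0.6931 / 0.0610 ≈ 11.36 years

about 11.4 years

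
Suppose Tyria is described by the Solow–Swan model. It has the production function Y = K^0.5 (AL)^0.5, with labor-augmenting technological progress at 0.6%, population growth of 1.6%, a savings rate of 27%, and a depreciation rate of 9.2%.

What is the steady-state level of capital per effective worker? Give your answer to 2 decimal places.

In steady state, investment equals break-even investment: s·k^α = (n + g + δ)·k.
Rearranging, k^(1−α) = s / (n + g + δ).
k^0.5 = 0.27 / (0.016 + 0.006 + 0.092) = 0.27 / 0.114 = 2.3684
k* = 2.3684^(1/0.5) ≈ 5.6093

k* = 5.61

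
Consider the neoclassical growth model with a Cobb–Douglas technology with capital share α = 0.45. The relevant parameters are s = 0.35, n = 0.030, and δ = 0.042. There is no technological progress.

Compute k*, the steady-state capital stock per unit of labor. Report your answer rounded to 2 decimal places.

k* = 17.73

Steady state requires s·f(k) = (n + δ)·k, i.e. s·k^α = (n + δ)·k.
Rearranging, k^(1−α) = s / (n + δ).
k^0.55 = 0.35 / (0.030 + 0.042) = 0.35 / 0.072 = 4.8611
k* = 4.8611^(1/0.55) ≈ 17.7259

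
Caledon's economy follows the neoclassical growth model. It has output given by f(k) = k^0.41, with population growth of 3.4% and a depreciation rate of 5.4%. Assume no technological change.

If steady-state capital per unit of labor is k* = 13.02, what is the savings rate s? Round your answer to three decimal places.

At the steady state, Δk = 0, so s·k^α = (n + δ)·k.
So s / (n + δ) = (k*)^(1−α) = 13.02^0.59 = 4.5459.
Therefore s = 4.5459 × (n + δ) = 4.5459 × 0.088 = 0.4000.

s ≈ 0.400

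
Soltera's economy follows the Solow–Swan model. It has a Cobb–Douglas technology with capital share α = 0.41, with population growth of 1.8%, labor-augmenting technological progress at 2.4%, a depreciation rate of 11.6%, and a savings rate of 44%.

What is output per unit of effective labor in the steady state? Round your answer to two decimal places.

y* = 2.04

At the steady state, Δk = 0, so s·k^α = (n + g + δ)·k.
Dividing both sides by k: k^(1−α) = s / (n + g + δ).
k^0.59 = 0.44 / (0.018 + 0.024 + 0.116) = 0.44 / 0.158 = 2.7848
k* = 2.7848^(1/0.59) ≈ 5.6740
y* = (k*)^α = 5.6740^0.41 ≈ 2.0375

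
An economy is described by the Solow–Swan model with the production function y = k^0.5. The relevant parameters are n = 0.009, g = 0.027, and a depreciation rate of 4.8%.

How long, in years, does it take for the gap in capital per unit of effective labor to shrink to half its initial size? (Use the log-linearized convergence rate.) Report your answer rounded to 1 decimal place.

Near the steady state the convergence rate is λ = (1 − α)(n + g + δ).
λ = (1 − 0.5) × 0.084 = 0.5 × 0.084 = 0.0420
Half-life = ln 2 / λ = 0.6931 / 0.0420 ≈ 16.50 years

half-life ≈ 16.5 years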